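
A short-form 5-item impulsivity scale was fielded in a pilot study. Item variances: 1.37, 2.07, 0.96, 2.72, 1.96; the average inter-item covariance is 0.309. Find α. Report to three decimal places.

sum of item variances = 1.37 + 2.07 + 0.96 + 2.72 + 1.96 = 9.08
Sum of the 10 distinct covariances = 10 × 0.309 = 3.090
σ²_total = sum of item variances + 2·Σcov = 9.08 + 2 × 3.090 = 15.260
α = (5/4)·(1 − 9.08/15.260) = 0.506

α = 0.506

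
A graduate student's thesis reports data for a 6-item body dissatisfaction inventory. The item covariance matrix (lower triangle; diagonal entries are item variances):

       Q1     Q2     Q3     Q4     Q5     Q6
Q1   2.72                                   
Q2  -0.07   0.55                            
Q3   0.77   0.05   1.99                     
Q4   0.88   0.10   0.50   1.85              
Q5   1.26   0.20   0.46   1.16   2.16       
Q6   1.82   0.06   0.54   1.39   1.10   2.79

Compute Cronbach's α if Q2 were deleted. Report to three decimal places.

Remaining items: Q1, Q3, Q4, Q5, Q6 (k = 5).
Σσᵢ² = 2.72 + 1.99 + 1.85 + 2.16 + 2.79 = 11.51
σ²_total = 11.51 + 2 × 9.88 = 31.27
α (item deleted) = (5/4)·(1 − 11.51/31.27) = 0.790

α = 0.790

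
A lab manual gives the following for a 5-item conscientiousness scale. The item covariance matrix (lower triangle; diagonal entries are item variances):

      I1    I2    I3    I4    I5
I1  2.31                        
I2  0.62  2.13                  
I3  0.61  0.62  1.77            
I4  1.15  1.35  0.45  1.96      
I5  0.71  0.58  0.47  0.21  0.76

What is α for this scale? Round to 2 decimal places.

α = 0.75

ΣVar(i) = 2.31 + 2.13 + 1.77 + 1.96 + 0.76 = 8.93
Σ_{i<j} σ_ij = 6.77
Var(T) = 8.93 + 2 × 6.77 = 22.47
α = (k/(k−1))·(1 − ΣVar(i)/Var(T)) = (5/4)·(1 − 8.93/22.47) = 0.75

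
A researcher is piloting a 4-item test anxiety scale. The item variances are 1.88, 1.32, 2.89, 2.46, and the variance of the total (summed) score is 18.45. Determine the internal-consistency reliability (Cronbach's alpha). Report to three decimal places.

sum of item variances = 1.88 + 1.32 + 2.89 + 2.46 = 8.55
α = (k/(k−1))·(1 − sum of item variances/Var(T)) = (4/3)·(1 − 8.55/18.45) = 0.715

α = 0.715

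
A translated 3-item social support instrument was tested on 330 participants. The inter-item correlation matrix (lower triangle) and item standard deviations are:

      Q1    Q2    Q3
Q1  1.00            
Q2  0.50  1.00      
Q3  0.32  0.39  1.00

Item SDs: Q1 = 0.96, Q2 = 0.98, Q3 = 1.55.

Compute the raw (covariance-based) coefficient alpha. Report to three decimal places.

coefficient alpha = 0.627

Σσ²ᵢ = 0.96² + 0.98² + 1.55² = 4.2845
Covariances σ_ij = r_ij · s_i · s_j:
  σ(Q1,Q2) = 0.50 × 0.96 × 0.98 = 0.4704
  σ(Q1,Q3) = 0.32 × 0.96 × 1.55 = 0.4762
  σ(Q2,Q3) = 0.39 × 0.98 × 1.55 = 0.5924
σ²_T = Σσ²ᵢ + 2·Σσ_ij = 4.2845 + 2 × 1.5390 = 7.3625
α = (3/2)·(1 − 4.2845/7.3625) = 0.627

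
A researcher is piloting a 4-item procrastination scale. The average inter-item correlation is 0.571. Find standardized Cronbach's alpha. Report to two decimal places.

α = 0.84

Standardized α = k·r̄ / (1 + (k−1)·r̄) = 4 × 0.571 / (1 + 3 × 0.571)
  = 2.2840 / 2.7130 = 0.84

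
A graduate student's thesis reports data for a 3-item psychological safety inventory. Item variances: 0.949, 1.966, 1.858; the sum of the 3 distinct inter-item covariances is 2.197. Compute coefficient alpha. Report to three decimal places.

sum of item variances = 0.949 + 1.966 + 1.858 = 4.773
Sum of distinct covariances = 2.197
total variance = sum of item variances + 2·Σcov = 4.773 + 2 × 2.197 = 9.167
α = (3/2)·(1 − 4.773/9.167) = 0.719

α = 0.719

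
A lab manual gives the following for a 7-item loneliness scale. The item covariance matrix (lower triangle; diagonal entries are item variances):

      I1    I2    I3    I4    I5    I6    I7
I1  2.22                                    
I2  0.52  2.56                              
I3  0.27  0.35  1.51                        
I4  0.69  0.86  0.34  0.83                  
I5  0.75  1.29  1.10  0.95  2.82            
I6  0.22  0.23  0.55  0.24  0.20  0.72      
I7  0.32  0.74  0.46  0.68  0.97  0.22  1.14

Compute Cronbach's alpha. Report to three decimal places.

α = 0.781

Σσ²ᵢ = 2.22 + 2.56 + 1.51 + 0.83 + 2.82 + 0.72 + 1.14 = 11.80
Σ_{i<j} σ_ij = 11.95
σ²_T = 11.80 + 2 × 11.95 = 35.70
α = (k/(k−1))·(1 − Σσ²ᵢ/σ²_T) = (7/6)·(1 − 11.80/35.70) = 0.781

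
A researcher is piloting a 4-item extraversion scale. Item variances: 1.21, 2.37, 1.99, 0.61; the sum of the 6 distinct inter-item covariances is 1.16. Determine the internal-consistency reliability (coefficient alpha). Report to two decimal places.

α = 0.36

ΣVar(i) = 1.21 + 2.37 + 1.99 + 0.61 = 6.18
Sum of distinct covariances = 1.16
total variance = ΣVar(i) + 2·Σcov = 6.18 + 2 × 1.16 = 8.50
α = (4/3)·(1 − 6.18/8.50) = 0.36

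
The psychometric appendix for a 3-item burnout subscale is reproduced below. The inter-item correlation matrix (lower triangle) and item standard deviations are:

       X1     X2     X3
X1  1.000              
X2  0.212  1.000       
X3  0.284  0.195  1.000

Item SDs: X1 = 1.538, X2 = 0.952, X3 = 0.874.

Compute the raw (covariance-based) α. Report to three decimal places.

α = 0.446

Σσ²ᵢ = 1.538² + 0.952² + 0.874² = 4.0356
Covariances σ_ij = r_ij · s_i · s_j:
  σ(X1,X2) = 0.212 × 1.538 × 0.952 = 0.3104
  σ(X1,X3) = 0.284 × 1.538 × 0.874 = 0.3818
  σ(X2,X3) = 0.195 × 0.952 × 0.874 = 0.1622
σ²_T = Σσ²ᵢ + 2·Σσ_ij = 4.0356 + 2 × 0.8544 = 5.7444
α = (3/2)·(1 − 4.0356/5.7444) = 0.446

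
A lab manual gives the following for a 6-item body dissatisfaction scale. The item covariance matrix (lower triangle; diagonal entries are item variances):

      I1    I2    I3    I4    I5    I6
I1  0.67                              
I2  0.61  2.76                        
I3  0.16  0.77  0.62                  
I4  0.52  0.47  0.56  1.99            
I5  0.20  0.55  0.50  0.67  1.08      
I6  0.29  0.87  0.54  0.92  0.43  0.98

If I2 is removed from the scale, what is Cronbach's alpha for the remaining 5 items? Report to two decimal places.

Cronbach's alpha = 0.80

Remaining items: I1, I3, I4, I5, I6 (k = 5).
Σσ²ᵢ = 0.67 + 0.62 + 1.99 + 1.08 + 0.98 = 5.34
Var(T) = 5.34 + 2 × 4.79 = 14.92
α (item deleted) = (5/4)·(1 − 5.34/14.92) = 0.80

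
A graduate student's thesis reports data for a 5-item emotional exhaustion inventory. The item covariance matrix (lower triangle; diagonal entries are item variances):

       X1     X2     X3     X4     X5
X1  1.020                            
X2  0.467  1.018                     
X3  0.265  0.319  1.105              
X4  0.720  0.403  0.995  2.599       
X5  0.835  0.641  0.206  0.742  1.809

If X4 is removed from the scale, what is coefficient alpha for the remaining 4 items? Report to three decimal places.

Remaining items: X1, X2, X3, X5 (k = 4).
sum of item variances = 1.020 + 1.018 + 1.105 + 1.809 = 4.952
Var(T) = 4.952 + 2 × 2.733 = 10.418
α (item deleted) = (4/3)·(1 − 4.952/10.418) = 0.700

α = 0.700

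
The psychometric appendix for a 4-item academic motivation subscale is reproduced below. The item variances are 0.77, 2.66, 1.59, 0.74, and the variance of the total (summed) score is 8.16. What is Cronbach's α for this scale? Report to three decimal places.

ΣVar(i) = 0.77 + 2.66 + 1.59 + 0.74 = 5.76
α = (k/(k−1))·(1 − ΣVar(i)/σ²_T) = (4/3)·(1 − 5.76/8.16) = 0.392

α = 0.392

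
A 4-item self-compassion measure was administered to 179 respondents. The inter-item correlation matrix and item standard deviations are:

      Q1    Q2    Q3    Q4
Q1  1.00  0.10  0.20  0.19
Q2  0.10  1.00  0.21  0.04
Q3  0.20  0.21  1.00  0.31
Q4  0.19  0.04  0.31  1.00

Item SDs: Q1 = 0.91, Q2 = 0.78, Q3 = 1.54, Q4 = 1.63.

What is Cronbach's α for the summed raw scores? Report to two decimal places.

Cronbach's α = 0.46

Σσ²ᵢ = 0.91² + 0.78² + 1.54² + 1.63² = 6.4650
Covariances σ_ij = r_ij · s_i · s_j:
  σ(Q1,Q2) = 0.10 × 0.91 × 0.78 = 0.0710
  σ(Q1,Q3) = 0.20 × 0.91 × 1.54 = 0.2803
  σ(Q1,Q4) = 0.19 × 0.91 × 1.63 = 0.2818
  σ(Q2,Q3) = 0.21 × 0.78 × 1.54 = 0.2523
  σ(Q2,Q4) = 0.04 × 0.78 × 1.63 = 0.0509
  σ(Q3,Q4) = 0.31 × 1.54 × 1.63 = 0.7782
σ²_T = Σσ²ᵢ + 2·Σσ_ij = 6.4650 + 2 × 1.7145 = 9.8940
α = (4/3)·(1 − 6.4650/9.8940) = 0.46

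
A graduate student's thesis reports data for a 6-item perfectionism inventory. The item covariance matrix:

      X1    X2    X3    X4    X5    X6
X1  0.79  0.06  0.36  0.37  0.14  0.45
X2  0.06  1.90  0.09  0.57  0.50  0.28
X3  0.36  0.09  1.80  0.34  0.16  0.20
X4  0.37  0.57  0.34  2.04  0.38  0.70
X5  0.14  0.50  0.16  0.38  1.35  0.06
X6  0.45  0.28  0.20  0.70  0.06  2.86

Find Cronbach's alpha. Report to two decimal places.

α = 0.56

Σσᵢ² = 0.79 + 1.90 + 1.80 + 2.04 + 1.35 + 2.86 = 10.74
Sum of off-diagonal covariances = 4.66
σ²_T = 10.74 + 2 × 4.66 = 20.06
α = (k/(k−1))·(1 − Σσᵢ²/σ²_T) = (6/5)·(1 − 10.74/20.06) = 0.56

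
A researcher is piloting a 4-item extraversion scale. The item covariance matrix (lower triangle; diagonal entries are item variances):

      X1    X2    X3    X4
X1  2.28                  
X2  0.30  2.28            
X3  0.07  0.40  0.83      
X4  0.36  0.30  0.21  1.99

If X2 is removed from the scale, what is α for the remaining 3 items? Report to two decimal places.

Remaining items: X1, X3, X4 (k = 3).
Σσ²ᵢ = 2.28 + 0.83 + 1.99 = 5.10
Var(T) = 5.10 + 2 × 0.64 = 6.38
α (item deleted) = (3/2)·(1 − 5.10/6.38) = 0.30

α = 0.30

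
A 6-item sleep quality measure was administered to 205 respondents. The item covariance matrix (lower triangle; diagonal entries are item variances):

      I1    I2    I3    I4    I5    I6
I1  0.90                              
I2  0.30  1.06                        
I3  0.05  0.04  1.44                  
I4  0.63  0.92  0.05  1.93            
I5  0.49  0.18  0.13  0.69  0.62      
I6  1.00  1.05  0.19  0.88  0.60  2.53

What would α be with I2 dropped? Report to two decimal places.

Remaining items: I1, I3, I4, I5, I6 (k = 5).
Σσ²ᵢ = 0.90 + 1.44 + 1.93 + 0.62 + 2.53 = 7.42
σ²_total = 7.42 + 2 × 4.71 = 16.84
α (item deleted) = (5/4)·(1 − 7.42/16.84) = 0.70

α = 0.70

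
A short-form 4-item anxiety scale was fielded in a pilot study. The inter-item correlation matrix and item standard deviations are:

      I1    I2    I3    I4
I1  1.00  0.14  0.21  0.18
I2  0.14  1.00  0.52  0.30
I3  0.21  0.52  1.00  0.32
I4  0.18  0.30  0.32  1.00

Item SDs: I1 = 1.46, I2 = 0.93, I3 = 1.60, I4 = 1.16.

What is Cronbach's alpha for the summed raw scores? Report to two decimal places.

Cronbach's alpha = 0.58

Σσ²ᵢ = 1.46² + 0.93² + 1.60² + 1.16² = 6.9021
Covariances σ_ij = r_ij · s_i · s_j:
  σ(I1,I2) = 0.14 × 1.46 × 0.93 = 0.1901
  σ(I1,I3) = 0.21 × 1.46 × 1.60 = 0.4906
  σ(I1,I4) = 0.18 × 1.46 × 1.16 = 0.3048
  σ(I2,I3) = 0.52 × 0.93 × 1.60 = 0.7738
  σ(I2,I4) = 0.30 × 0.93 × 1.16 = 0.3236
  σ(I3,I4) = 0.32 × 1.60 × 1.16 = 0.5939
σ²_T = Σσ²ᵢ + 2·Σσ_ij = 6.9021 + 2 × 2.6768 = 12.2557
α = (4/3)·(1 − 6.9021/12.2557) = 0.58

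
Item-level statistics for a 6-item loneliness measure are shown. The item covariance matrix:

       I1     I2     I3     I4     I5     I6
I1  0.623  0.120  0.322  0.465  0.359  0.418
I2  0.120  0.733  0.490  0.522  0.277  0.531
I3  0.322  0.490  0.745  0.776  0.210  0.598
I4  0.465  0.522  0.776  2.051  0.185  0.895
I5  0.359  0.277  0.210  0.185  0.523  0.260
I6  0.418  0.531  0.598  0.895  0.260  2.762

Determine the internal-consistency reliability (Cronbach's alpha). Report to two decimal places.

α = 0.76

sum of item variances = 0.623 + 0.733 + 0.745 + 2.051 + 0.523 + 2.762 = 7.437
Sum of the distinct covariances = 6.428
σ²_total = 7.437 + 2 × 6.428 = 20.293
α = (k/(k−1))·(1 − sum of item variances/σ²_total) = (6/5)·(1 − 7.437/20.293) = 0.76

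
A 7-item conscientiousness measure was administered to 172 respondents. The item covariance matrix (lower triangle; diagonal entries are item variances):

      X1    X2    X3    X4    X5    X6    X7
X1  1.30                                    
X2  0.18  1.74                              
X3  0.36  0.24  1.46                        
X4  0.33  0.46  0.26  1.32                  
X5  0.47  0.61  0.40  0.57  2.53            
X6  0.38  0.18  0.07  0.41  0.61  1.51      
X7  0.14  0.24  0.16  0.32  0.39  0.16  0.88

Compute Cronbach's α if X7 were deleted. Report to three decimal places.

Remaining items: X1, X2, X3, X4, X5, X6 (k = 6).
Σσ²ᵢ = 1.30 + 1.74 + 1.46 + 1.32 + 2.53 + 1.51 = 9.86
Var(T) = 9.86 + 2 × 5.53 = 20.92
α (item deleted) = (6/5)·(1 − 9.86/20.92) = 0.634

Cronbach's α = 0.634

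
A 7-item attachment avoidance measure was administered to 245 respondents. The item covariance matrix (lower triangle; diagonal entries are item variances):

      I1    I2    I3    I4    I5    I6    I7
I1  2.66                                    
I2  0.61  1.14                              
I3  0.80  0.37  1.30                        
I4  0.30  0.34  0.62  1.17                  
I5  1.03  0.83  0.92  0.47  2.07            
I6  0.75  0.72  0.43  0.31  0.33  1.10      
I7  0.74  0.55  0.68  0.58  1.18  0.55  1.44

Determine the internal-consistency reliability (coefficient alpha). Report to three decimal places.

Σσᵢ² = 2.66 + 1.14 + 1.30 + 1.17 + 2.07 + 1.10 + 1.44 = 10.88
Σ_{i<j} σ_ij = 13.11
total variance = 10.88 + 2 × 13.11 = 37.10
α = (k/(k−1))·(1 − Σσᵢ²/total variance) = (7/6)·(1 − 10.88/37.10) = 0.825

α = 0.825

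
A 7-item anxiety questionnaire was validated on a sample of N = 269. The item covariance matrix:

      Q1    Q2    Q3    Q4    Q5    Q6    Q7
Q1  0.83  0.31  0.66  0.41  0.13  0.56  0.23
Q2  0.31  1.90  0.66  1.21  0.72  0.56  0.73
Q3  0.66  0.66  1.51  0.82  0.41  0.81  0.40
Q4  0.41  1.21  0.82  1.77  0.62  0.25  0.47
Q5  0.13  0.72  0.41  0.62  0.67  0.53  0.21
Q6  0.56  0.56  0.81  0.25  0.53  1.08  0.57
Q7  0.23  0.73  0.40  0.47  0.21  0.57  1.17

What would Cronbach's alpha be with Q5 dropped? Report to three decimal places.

α = 0.812

Remaining items: Q1, Q2, Q3, Q4, Q6, Q7 (k = 6).
Σσ²ᵢ = 0.83 + 1.90 + 1.51 + 1.77 + 1.08 + 1.17 = 8.26
σ²_T = 8.26 + 2 × 8.65 = 25.56
α (item deleted) = (6/5)·(1 − 8.26/25.56) = 0.812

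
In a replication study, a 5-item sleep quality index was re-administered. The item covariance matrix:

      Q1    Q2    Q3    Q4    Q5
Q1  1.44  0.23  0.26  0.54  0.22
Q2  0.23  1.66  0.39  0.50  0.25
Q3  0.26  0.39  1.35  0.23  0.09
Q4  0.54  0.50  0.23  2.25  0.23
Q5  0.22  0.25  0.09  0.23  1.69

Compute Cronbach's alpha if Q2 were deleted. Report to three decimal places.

Cronbach's alpha = 0.424

Remaining items: Q1, Q3, Q4, Q5 (k = 4).
Σσᵢ² = 1.44 + 1.35 + 2.25 + 1.69 = 6.73
Var(T) = 6.73 + 2 × 1.57 = 9.87
α (item deleted) = (4/3)·(1 − 6.73/9.87) = 0.424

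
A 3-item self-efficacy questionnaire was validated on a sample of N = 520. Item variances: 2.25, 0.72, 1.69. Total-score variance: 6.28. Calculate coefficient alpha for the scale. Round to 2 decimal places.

coefficient alpha = 0.39

Σσᵢ² = 2.25 + 0.72 + 1.69 = 4.66
α = (k/(k−1))·(1 − Σσᵢ²/Var(T)) = (3/2)·(1 − 4.66/6.28) = 0.39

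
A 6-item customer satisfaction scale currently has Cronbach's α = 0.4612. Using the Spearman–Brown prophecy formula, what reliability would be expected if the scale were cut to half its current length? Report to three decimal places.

predicted reliability = 0.300

Length factor m = 1/2
α' = m·α / (1 − (1−m)·α)
   = 1/2 × 0.4612 / (1 − (1 − 1/2) × 0.4612)
   = 0.2306 / 0.7694 = 0.300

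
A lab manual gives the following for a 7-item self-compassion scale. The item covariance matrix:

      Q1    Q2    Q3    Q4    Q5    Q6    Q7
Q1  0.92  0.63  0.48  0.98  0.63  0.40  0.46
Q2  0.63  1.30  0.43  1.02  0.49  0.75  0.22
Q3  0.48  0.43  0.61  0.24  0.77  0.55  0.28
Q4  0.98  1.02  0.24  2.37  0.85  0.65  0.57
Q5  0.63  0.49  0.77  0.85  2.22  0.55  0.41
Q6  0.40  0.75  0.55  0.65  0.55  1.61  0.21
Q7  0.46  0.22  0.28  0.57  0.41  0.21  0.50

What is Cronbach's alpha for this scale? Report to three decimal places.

Cronbach's alpha = 0.826

Σσ²ᵢ = 0.92 + 1.30 + 0.61 + 2.37 + 2.22 + 1.61 + 0.50 = 9.53
Sum of off-diagonal covariances = 11.57
total variance = 9.53 + 2 × 11.57 = 32.67
α = (k/(k−1))·(1 − Σσ²ᵢ/total variance) = (7/6)·(1 − 9.53/32.67) = 0.826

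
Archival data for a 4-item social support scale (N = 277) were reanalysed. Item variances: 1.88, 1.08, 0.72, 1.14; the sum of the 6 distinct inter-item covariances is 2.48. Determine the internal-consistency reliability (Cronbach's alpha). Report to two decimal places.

Cronbach's alpha = 0.68

Σσ²ᵢ = 1.88 + 1.08 + 0.72 + 1.14 = 4.82
Sum of distinct covariances = 2.48
σ²_total = Σσ²ᵢ + 2·Σcov = 4.82 + 2 × 2.48 = 9.78
α = (4/3)·(1 − 4.82/9.78) = 0.68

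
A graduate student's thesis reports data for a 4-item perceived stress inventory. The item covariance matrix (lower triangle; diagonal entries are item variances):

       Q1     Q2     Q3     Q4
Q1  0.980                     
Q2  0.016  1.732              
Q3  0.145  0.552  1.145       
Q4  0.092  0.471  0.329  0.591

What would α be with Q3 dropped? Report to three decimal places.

α = 0.389

Remaining items: Q1, Q2, Q4 (k = 3).
Σσ²ᵢ = 0.980 + 1.732 + 0.591 = 3.303
σ²_T = 3.303 + 2 × 0.579 = 4.461
α (item deleted) = (3/2)·(1 − 3.303/4.461) = 0.389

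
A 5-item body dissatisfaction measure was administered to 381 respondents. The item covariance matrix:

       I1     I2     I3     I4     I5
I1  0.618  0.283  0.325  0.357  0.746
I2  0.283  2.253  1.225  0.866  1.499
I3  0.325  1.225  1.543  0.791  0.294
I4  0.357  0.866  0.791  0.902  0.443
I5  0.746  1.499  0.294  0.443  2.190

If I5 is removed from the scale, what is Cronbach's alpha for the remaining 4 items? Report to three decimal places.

Remaining items: I1, I2, I3, I4 (k = 4).
Σσᵢ² = 0.618 + 2.253 + 1.543 + 0.902 = 5.316
total variance = 5.316 + 2 × 3.847 = 13.010
α (item deleted) = (4/3)·(1 − 5.316/13.010) = 0.789

α = 0.789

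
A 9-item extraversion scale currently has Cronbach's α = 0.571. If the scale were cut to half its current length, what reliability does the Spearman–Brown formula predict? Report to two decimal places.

Length factor m = 1/2
α' = m·α / (1 − (1−m)·α)
   = 1/2 × 0.571 / (1 − (1 − 1/2) × 0.571)
   = 0.2855 / 0.7145 = 0.40

predicted reliability = 0.40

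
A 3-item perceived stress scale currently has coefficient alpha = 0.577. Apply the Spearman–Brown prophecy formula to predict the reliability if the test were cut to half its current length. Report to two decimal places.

Length factor m = 1/2
α' = m·α / (1 − (1−m)·α)
   = 1/2 × 0.577 / (1 − (1 − 1/2) × 0.577)
   = 0.2885 / 0.7115 = 0.41

predicted reliability = 0.41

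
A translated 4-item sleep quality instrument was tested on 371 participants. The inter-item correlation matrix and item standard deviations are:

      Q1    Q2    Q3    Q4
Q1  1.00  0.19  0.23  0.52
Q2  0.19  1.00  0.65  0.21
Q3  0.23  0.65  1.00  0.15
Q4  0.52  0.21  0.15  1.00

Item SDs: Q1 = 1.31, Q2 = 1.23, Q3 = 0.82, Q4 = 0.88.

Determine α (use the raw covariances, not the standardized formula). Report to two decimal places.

α = 0.64

Σσ²ᵢ = 1.31² + 1.23² + 0.82² + 0.88² = 4.6758
Covariances σ_ij = r_ij · s_i · s_j:
  σ(Q1,Q2) = 0.19 × 1.31 × 1.23 = 0.3061
  σ(Q1,Q3) = 0.23 × 1.31 × 0.82 = 0.2471
  σ(Q1,Q4) = 0.52 × 1.31 × 0.88 = 0.5995
  σ(Q2,Q3) = 0.65 × 1.23 × 0.82 = 0.6556
  σ(Q2,Q4) = 0.21 × 1.23 × 0.88 = 0.2273
  σ(Q3,Q4) = 0.15 × 0.82 × 0.88 = 0.1082
σ²_T = Σσ²ᵢ + 2·Σσ_ij = 4.6758 + 2 × 2.1438 = 8.9634
α = (4/3)·(1 − 4.6758/8.9634) = 0.64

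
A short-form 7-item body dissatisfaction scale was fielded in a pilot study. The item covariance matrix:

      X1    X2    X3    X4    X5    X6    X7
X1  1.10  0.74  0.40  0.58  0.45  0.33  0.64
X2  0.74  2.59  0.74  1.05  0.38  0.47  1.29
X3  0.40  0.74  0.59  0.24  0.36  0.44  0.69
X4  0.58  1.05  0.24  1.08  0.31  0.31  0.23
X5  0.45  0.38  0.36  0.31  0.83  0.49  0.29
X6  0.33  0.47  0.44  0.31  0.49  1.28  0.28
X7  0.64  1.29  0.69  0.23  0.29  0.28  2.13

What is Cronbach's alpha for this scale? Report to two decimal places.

ΣVar(i) = 1.10 + 2.59 + 0.59 + 1.08 + 0.83 + 1.28 + 2.13 = 9.60
Sum of off-diagonal covariances = 10.71
σ²_T = 9.60 + 2 × 10.71 = 31.02
α = (k/(k−1))·(1 − ΣVar(i)/σ²_T) = (7/6)·(1 − 9.60/31.02) = 0.81

Cronbach's alpha = 0.81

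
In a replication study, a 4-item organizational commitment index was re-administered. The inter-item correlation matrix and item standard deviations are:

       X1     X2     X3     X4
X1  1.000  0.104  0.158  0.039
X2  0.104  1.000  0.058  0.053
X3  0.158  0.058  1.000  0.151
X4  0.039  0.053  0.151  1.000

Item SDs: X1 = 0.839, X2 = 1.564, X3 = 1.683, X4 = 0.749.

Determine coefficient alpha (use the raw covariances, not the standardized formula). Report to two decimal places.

α = 0.26

Σσ²ᵢ = 0.839² + 1.564² + 1.683² + 0.749² = 6.5435
Covariances σ_ij = r_ij · s_i · s_j:
  σ(X1,X2) = 0.104 × 0.839 × 1.564 = 0.1365
  σ(X1,X3) = 0.158 × 0.839 × 1.683 = 0.2231
  σ(X1,X4) = 0.039 × 0.839 × 0.749 = 0.0245
  σ(X2,X3) = 0.058 × 1.564 × 1.683 = 0.1527
  σ(X2,X4) = 0.053 × 1.564 × 0.749 = 0.0621
  σ(X3,X4) = 0.151 × 1.683 × 0.749 = 0.1903
σ²_T = Σσ²ᵢ + 2·Σσ_ij = 6.5435 + 2 × 0.7892 = 8.1219
α = (4/3)·(1 − 6.5435/8.1219) = 0.26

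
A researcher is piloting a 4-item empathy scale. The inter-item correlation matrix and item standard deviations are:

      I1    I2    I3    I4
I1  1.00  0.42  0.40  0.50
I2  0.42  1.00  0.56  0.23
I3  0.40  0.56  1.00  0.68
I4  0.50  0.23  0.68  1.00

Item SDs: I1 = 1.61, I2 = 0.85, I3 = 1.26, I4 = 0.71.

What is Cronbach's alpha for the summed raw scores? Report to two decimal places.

α = 0.73

Σσ²ᵢ = 1.61² + 0.85² + 1.26² + 0.71² = 5.4063
Covariances σ_ij = r_ij · s_i · s_j:
  σ(I1,I2) = 0.42 × 1.61 × 0.85 = 0.5748
  σ(I1,I3) = 0.40 × 1.61 × 1.26 = 0.8114
  σ(I1,I4) = 0.50 × 1.61 × 0.71 = 0.5716
  σ(I2,I3) = 0.56 × 0.85 × 1.26 = 0.5998
  σ(I2,I4) = 0.23 × 0.85 × 0.71 = 0.1388
  σ(I3,I4) = 0.68 × 1.26 × 0.71 = 0.6083
σ²_T = Σσ²ᵢ + 2·Σσ_ij = 5.4063 + 2 × 3.3047 = 12.0157
α = (4/3)·(1 − 5.4063/12.0157) = 0.73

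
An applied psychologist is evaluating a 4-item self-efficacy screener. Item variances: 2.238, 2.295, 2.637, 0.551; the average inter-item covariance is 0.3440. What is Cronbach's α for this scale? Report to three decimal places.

Cronbach's α = 0.465

Σσ²ᵢ = 2.238 + 2.295 + 2.637 + 0.551 = 7.721
Sum of the 6 distinct covariances = 6 × 0.3440 = 2.0640
σ²_T = Σσ²ᵢ + 2·Σcov = 7.721 + 2 × 2.0640 = 11.8490
α = (4/3)·(1 − 7.721/11.8490) = 0.465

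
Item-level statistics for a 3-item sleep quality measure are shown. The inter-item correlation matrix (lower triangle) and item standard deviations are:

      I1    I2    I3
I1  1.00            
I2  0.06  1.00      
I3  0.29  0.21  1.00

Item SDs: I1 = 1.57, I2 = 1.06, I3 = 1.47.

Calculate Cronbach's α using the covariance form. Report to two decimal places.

Σσ²ᵢ = 1.57² + 1.06² + 1.47² = 5.7494
Covariances σ_ij = r_ij · s_i · s_j:
  σ(I1,I2) = 0.06 × 1.57 × 1.06 = 0.0999
  σ(I1,I3) = 0.29 × 1.57 × 1.47 = 0.6693
  σ(I2,I3) = 0.21 × 1.06 × 1.47 = 0.3272
σ²_T = Σσ²ᵢ + 2·Σσ_ij = 5.7494 + 2 × 1.0964 = 7.9422
α = (3/2)·(1 − 5.7494/7.9422) = 0.41

Cronbach's α = 0.41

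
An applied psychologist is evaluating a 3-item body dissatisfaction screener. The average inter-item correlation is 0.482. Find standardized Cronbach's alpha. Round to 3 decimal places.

Standardized α = k·r̄ / (1 + (k−1)·r̄) = 3 × 0.482 / (1 + 2 × 0.482)
  = 1.4460 / 1.9640 = 0.736

standardized Cronbach's alpha = 0.736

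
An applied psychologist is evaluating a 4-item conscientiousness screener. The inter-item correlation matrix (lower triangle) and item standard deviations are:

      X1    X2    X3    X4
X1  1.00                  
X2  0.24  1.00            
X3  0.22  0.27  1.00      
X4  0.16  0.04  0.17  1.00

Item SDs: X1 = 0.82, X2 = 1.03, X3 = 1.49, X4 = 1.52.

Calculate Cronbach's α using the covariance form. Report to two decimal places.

Σσ²ᵢ = 0.82² + 1.03² + 1.49² + 1.52² = 6.2638
Covariances σ_ij = r_ij · s_i · s_j:
  σ(X1,X2) = 0.24 × 0.82 × 1.03 = 0.2027
  σ(X1,X3) = 0.22 × 0.82 × 1.49 = 0.2688
  σ(X1,X4) = 0.16 × 0.82 × 1.52 = 0.1994
  σ(X2,X3) = 0.27 × 1.03 × 1.49 = 0.4144
  σ(X2,X4) = 0.04 × 1.03 × 1.52 = 0.0626
  σ(X3,X4) = 0.17 × 1.49 × 1.52 = 0.3850
σ²_T = Σσ²ᵢ + 2·Σσ_ij = 6.2638 + 2 × 1.5329 = 9.3296
α = (4/3)·(1 − 6.2638/9.3296) = 0.44

Cronbach's α = 0.44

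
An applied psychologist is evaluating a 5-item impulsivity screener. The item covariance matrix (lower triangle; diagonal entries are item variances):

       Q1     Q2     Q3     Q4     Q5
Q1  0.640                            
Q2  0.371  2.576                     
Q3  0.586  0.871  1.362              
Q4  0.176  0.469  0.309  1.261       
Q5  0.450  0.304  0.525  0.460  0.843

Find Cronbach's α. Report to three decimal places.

Σσᵢ² = 0.640 + 2.576 + 1.362 + 1.261 + 0.843 = 6.682
Sum of the distinct covariances = 4.521
Var(T) = 6.682 + 2 × 4.521 = 15.724
α = (k/(k−1))·(1 − Σσᵢ²/Var(T)) = (5/4)·(1 − 6.682/15.724) = 0.719

Cronbach's α = 0.719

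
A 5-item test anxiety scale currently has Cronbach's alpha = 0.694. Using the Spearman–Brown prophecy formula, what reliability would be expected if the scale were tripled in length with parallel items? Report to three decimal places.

Length factor m = 3
α' = m·α / (1 + (m−1)·α)
   = 3 × 0.694 / (1 + (3 − 1) × 0.694)
   = 2.0820 / 2.3880 = 0.872

predicted reliability = 0.872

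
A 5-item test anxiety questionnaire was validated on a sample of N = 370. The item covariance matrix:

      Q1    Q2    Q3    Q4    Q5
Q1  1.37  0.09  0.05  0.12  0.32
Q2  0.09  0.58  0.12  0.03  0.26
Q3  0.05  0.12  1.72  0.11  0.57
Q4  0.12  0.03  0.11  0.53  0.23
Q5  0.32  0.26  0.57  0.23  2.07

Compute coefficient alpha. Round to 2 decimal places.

coefficient alpha = 0.47

ΣVar(i) = 1.37 + 0.58 + 1.72 + 0.53 + 2.07 = 6.27
Σ_{i<j} σ_ij = 1.90
Var(T) = 6.27 + 2 × 1.90 = 10.07
α = (k/(k−1))·(1 − ΣVar(i)/Var(T)) = (5/4)·(1 − 6.27/10.07) = 0.47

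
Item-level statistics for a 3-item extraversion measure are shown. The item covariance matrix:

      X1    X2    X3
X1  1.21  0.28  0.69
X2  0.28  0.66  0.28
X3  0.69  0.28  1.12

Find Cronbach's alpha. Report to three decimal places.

sum of item variances = 1.21 + 0.66 + 1.12 = 2.99
Sum of the distinct covariances = 1.25
σ²_total = 2.99 + 2 × 1.25 = 5.49
α = (k/(k−1))·(1 − sum of item variances/σ²_total) = (3/2)·(1 − 2.99/5.49) = 0.683

Cronbach's alpha = 0.683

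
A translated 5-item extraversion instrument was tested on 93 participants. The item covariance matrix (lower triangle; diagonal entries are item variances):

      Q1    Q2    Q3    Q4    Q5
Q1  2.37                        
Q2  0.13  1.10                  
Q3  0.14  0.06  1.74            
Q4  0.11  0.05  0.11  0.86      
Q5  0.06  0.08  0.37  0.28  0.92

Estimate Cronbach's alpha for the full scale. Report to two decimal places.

α = 0.36

Σσ²ᵢ = 2.37 + 1.10 + 1.74 + 0.86 + 0.92 = 6.99
Sum of the distinct covariances = 1.39
σ²_T = 6.99 + 2 × 1.39 = 9.77
α = (k/(k−1))·(1 − Σσ²ᵢ/σ²_T) = (5/4)·(1 − 6.99/9.77) = 0.36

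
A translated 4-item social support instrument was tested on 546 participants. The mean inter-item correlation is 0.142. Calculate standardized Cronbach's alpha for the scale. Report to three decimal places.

Standardized α = k·r̄ / (1 + (k−1)·r̄) = 4 × 0.142 / (1 + 3 × 0.142)
  = 0.5680 / 1.4260 = 0.398

α = 0.398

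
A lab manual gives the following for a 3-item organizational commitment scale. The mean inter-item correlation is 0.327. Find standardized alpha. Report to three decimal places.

Standardized α = k·r̄ / (1 + (k−1)·r̄) = 3 × 0.327 / (1 + 2 × 0.327)
  = 0.9810 / 1.6540 = 0.593

α = 0.593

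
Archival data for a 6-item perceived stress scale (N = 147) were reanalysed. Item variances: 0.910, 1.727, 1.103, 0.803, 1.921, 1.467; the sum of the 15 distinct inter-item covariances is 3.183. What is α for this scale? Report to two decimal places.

α = 0.53

Σσᵢ² = 0.910 + 1.727 + 1.103 + 0.803 + 1.921 + 1.467 = 7.931
Sum of distinct covariances = 3.183
σ²_total = Σσᵢ² + 2·Σcov = 7.931 + 2 × 3.183 = 14.297
α = (6/5)·(1 − 7.931/14.297) = 0.53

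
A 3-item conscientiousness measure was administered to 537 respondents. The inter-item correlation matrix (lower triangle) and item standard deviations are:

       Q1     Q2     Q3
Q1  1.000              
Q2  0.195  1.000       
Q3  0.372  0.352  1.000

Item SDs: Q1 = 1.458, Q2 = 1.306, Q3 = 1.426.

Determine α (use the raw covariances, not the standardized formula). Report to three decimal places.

α = 0.571

Σσ²ᵢ = 1.458² + 1.306² + 1.426² = 5.8649
Covariances σ_ij = r_ij · s_i · s_j:
  σ(Q1,Q2) = 0.195 × 1.458 × 1.306 = 0.3713
  σ(Q1,Q3) = 0.372 × 1.458 × 1.426 = 0.7734
  σ(Q2,Q3) = 0.352 × 1.306 × 1.426 = 0.6555
σ²_T = Σσ²ᵢ + 2·Σσ_ij = 5.8649 + 2 × 1.8002 = 9.4653
α = (3/2)·(1 − 5.8649/9.4653) = 0.571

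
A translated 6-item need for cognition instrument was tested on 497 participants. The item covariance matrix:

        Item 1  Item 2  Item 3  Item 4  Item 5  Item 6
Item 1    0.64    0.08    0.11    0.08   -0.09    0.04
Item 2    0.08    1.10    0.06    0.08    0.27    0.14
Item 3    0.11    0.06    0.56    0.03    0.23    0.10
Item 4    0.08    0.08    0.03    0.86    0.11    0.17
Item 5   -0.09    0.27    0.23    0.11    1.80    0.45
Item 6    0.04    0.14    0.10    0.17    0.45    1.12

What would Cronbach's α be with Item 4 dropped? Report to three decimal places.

α = 0.434

Remaining items: Item 1, Item 2, Item 3, Item 5, Item 6 (k = 5).
ΣVar(i) = 0.64 + 1.10 + 0.56 + 1.80 + 1.12 = 5.22
Var(T) = 5.22 + 2 × 1.39 = 8.00
α (item deleted) = (5/4)·(1 − 5.22/8.00) = 0.434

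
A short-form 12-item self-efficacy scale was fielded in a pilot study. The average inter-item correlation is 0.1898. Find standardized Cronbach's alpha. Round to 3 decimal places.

standardized Cronbach's alpha = 0.738

Standardized α = k·r̄ / (1 + (k−1)·r̄) = 12 × 0.1898 / (1 + 11 × 0.1898)
  = 2.2776 / 3.0878 = 0.738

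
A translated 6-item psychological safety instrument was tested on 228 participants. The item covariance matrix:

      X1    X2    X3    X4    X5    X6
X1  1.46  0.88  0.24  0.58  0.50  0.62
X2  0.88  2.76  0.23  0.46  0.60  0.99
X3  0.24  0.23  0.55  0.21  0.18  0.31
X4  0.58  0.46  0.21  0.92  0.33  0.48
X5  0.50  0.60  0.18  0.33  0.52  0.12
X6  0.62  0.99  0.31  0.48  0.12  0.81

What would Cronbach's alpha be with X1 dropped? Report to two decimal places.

α = 0.73

Remaining items: X2, X3, X4, X5, X6 (k = 5).
sum of item variances = 2.76 + 0.55 + 0.92 + 0.52 + 0.81 = 5.56
σ²_T = 5.56 + 2 × 3.91 = 13.38
α (item deleted) = (5/4)·(1 − 5.56/13.38) = 0.73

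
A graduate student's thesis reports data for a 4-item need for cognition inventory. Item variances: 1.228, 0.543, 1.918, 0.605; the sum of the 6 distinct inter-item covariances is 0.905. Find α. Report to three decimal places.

ΣVar(i) = 1.228 + 0.543 + 1.918 + 0.605 = 4.294
Sum of distinct covariances = 0.905
total variance = ΣVar(i) + 2·Σcov = 4.294 + 2 × 0.905 = 6.104
α = (4/3)·(1 − 4.294/6.104) = 0.395

α = 0.395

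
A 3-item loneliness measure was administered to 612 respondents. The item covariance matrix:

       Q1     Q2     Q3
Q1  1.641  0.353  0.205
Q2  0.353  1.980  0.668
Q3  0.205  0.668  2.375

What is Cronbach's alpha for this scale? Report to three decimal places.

Cronbach's alpha = 0.435

ΣVar(i) = 1.641 + 1.980 + 2.375 = 5.996
Sum of the distinct covariances = 1.226
Var(T) = 5.996 + 2 × 1.226 = 8.448
α = (k/(k−1))·(1 − ΣVar(i)/Var(T)) = (3/2)·(1 − 5.996/8.448) = 0.435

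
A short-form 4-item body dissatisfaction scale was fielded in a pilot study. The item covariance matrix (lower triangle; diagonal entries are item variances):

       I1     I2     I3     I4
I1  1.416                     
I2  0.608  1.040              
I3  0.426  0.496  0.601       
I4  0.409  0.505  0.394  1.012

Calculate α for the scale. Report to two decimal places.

Σσᵢ² = 1.416 + 1.040 + 0.601 + 1.012 = 4.069
Sum of the distinct covariances = 2.838
σ²_total = 4.069 + 2 × 2.838 = 9.745
α = (k/(k−1))·(1 − Σσᵢ²/σ²_total) = (4/3)·(1 − 4.069/9.745) = 0.78

α = 0.78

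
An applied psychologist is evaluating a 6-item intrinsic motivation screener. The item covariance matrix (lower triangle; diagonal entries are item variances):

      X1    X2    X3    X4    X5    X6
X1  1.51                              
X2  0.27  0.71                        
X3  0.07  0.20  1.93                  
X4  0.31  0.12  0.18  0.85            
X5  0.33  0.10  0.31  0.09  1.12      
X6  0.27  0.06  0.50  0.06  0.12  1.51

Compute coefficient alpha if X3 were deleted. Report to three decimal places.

coefficient alpha = 0.472

Remaining items: X1, X2, X4, X5, X6 (k = 5).
Σσ²ᵢ = 1.51 + 0.71 + 0.85 + 1.12 + 1.51 = 5.70
total variance = 5.70 + 2 × 1.73 = 9.16
α (item deleted) = (5/4)·(1 − 5.70/9.16) = 0.472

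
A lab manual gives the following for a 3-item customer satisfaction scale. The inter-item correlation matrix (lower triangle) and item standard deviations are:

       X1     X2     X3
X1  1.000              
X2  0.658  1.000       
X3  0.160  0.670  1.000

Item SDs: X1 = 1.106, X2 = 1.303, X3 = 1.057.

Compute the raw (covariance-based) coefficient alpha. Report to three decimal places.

Σσ²ᵢ = 1.106² + 1.303² + 1.057² = 4.0383
Covariances σ_ij = r_ij · s_i · s_j:
  σ(X1,X2) = 0.658 × 1.106 × 1.303 = 0.9483
  σ(X1,X3) = 0.160 × 1.106 × 1.057 = 0.1870
  σ(X2,X3) = 0.670 × 1.303 × 1.057 = 0.9228
σ²_T = Σσ²ᵢ + 2·Σσ_ij = 4.0383 + 2 × 2.0581 = 8.1545
α = (3/2)·(1 − 4.0383/8.1545) = 0.757

α = 0.757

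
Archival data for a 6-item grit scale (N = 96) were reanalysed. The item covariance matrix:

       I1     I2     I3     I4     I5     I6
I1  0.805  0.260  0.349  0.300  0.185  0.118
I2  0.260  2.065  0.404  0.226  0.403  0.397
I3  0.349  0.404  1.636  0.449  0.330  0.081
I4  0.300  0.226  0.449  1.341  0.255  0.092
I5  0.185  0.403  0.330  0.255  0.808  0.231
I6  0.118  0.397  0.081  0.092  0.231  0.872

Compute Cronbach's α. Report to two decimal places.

Σσ²ᵢ = 0.805 + 2.065 + 1.636 + 1.341 + 0.808 + 0.872 = 7.527
Σ_{i<j} σ_ij = 4.080
total variance = 7.527 + 2 × 4.080 = 15.687
α = (k/(k−1))·(1 − Σσ²ᵢ/total variance) = (6/5)·(1 − 7.527/15.687) = 0.62

α = 0.62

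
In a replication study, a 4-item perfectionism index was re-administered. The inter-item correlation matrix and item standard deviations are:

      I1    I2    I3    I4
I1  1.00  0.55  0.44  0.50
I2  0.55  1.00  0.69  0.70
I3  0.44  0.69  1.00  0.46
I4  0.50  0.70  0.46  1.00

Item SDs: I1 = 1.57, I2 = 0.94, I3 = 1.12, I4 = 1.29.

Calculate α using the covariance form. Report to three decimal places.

α = 0.809

Σσ²ᵢ = 1.57² + 0.94² + 1.12² + 1.29² = 6.2670
Covariances σ_ij = r_ij · s_i · s_j:
  σ(I1,I2) = 0.55 × 1.57 × 0.94 = 0.8117
  σ(I1,I3) = 0.44 × 1.57 × 1.12 = 0.7737
  σ(I1,I4) = 0.50 × 1.57 × 1.29 = 1.0127
  σ(I2,I3) = 0.69 × 0.94 × 1.12 = 0.7264
  σ(I2,I4) = 0.70 × 0.94 × 1.29 = 0.8488
  σ(I3,I4) = 0.46 × 1.12 × 1.29 = 0.6646
σ²_T = Σσ²ᵢ + 2·Σσ_ij = 6.2670 + 2 × 4.8379 = 15.9428
α = (4/3)·(1 − 6.2670/15.9428) = 0.809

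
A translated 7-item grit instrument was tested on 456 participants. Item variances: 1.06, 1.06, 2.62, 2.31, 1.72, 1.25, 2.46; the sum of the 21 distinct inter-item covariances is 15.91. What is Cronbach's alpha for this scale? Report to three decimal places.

Cronbach's alpha = 0.838

ΣVar(i) = 1.06 + 1.06 + 2.62 + 2.31 + 1.72 + 1.25 + 2.46 = 12.48
Sum of distinct covariances = 15.91
total variance = ΣVar(i) + 2·Σcov = 12.48 + 2 × 15.91 = 44.30
α = (7/6)·(1 − 12.48/44.30) = 0.838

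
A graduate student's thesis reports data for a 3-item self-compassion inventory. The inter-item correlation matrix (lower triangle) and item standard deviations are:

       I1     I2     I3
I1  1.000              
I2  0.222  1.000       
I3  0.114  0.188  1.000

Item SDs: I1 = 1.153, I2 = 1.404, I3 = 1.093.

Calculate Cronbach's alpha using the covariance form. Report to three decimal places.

Cronbach's alpha = 0.391

Σσ²ᵢ = 1.153² + 1.404² + 1.093² = 4.4953
Covariances σ_ij = r_ij · s_i · s_j:
  σ(I1,I2) = 0.222 × 1.153 × 1.404 = 0.3594
  σ(I1,I3) = 0.114 × 1.153 × 1.093 = 0.1437
  σ(I2,I3) = 0.188 × 1.404 × 1.093 = 0.2885
σ²_T = Σσ²ᵢ + 2·Σσ_ij = 4.4953 + 2 × 0.7916 = 6.0785
α = (3/2)·(1 − 4.4953/6.0785) = 0.391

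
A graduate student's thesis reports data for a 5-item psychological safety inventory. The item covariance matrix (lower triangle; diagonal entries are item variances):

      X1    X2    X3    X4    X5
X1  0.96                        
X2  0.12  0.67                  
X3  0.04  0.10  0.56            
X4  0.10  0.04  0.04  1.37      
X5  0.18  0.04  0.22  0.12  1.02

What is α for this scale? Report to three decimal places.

Σσ²ᵢ = 0.96 + 0.67 + 0.56 + 1.37 + 1.02 = 4.58
Σ_{i<j} σ_ij = 1.00
σ²_total = 4.58 + 2 × 1.00 = 6.58
α = (k/(k−1))·(1 − Σσ²ᵢ/σ²_total) = (5/4)·(1 − 4.58/6.58) = 0.380

α = 0.380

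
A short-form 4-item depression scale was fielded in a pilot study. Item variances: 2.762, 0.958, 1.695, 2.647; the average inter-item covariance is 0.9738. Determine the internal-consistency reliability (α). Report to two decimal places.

sum of item variances = 2.762 + 0.958 + 1.695 + 2.647 = 8.062
Sum of the 6 distinct covariances = 6 × 0.9738 = 5.8428
total variance = sum of item variances + 2·Σcov = 8.062 + 2 × 5.8428 = 19.7476
α = (4/3)·(1 − 8.062/19.7476) = 0.79

α = 0.79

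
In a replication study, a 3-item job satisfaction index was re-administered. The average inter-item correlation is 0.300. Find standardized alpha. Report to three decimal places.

Standardized α = k·r̄ / (1 + (k−1)·r̄) = 3 × 0.300 / (1 + 2 × 0.300)
  = 0.9000 / 1.6000 = 0.562

standardized alpha = 0.562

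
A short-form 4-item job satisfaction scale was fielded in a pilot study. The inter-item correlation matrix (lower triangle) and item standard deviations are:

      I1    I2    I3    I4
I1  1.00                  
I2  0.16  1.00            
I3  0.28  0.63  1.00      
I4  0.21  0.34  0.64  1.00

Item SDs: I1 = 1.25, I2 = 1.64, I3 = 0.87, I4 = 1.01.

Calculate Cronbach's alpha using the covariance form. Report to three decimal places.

Cronbach's alpha = 0.656

Σσ²ᵢ = 1.25² + 1.64² + 0.87² + 1.01² = 6.0291
Covariances σ_ij = r_ij · s_i · s_j:
  σ(I1,I2) = 0.16 × 1.25 × 1.64 = 0.3280
  σ(I1,I3) = 0.28 × 1.25 × 0.87 = 0.3045
  σ(I1,I4) = 0.21 × 1.25 × 1.01 = 0.2651
  σ(I2,I3) = 0.63 × 1.64 × 0.87 = 0.8989
  σ(I2,I4) = 0.34 × 1.64 × 1.01 = 0.5632
  σ(I3,I4) = 0.64 × 0.87 × 1.01 = 0.5624
σ²_T = Σσ²ᵢ + 2·Σσ_ij = 6.0291 + 2 × 2.9221 = 11.8733
α = (4/3)·(1 − 6.0291/11.8733) = 0.656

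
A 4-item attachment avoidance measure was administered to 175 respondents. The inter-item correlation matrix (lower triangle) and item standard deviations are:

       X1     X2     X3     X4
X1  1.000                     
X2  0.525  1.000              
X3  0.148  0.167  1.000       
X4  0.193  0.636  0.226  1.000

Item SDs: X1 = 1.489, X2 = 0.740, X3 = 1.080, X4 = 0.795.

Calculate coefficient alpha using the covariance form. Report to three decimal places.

Σσ²ᵢ = 1.489² + 0.740² + 1.080² + 0.795² = 4.5631
Covariances σ_ij = r_ij · s_i · s_j:
  σ(X1,X2) = 0.525 × 1.489 × 0.740 = 0.5785
  σ(X1,X3) = 0.148 × 1.489 × 1.080 = 0.2380
  σ(X1,X4) = 0.193 × 1.489 × 0.795 = 0.2285
  σ(X2,X3) = 0.167 × 0.740 × 1.080 = 0.1335
  σ(X2,X4) = 0.636 × 0.740 × 0.795 = 0.3742
  σ(X3,X4) = 0.226 × 1.080 × 0.795 = 0.1940
σ²_T = Σσ²ᵢ + 2·Σσ_ij = 4.5631 + 2 × 1.7467 = 8.0565
α = (4/3)·(1 − 4.5631/8.0565) = 0.578

coefficient alpha = 0.578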